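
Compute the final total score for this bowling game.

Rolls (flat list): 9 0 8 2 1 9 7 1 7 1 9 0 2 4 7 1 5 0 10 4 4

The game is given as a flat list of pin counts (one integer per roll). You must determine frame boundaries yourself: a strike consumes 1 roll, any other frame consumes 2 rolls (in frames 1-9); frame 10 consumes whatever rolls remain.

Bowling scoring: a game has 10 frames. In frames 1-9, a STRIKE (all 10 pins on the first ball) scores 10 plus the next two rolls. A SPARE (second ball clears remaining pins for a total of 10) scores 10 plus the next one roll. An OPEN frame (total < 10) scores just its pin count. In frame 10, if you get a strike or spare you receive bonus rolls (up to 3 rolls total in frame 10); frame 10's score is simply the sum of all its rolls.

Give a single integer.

Frame 1: OPEN (9+0=9). Cumulative: 9
Frame 2: SPARE (8+2=10). 10 + next roll (1) = 11. Cumulative: 20
Frame 3: SPARE (1+9=10). 10 + next roll (7) = 17. Cumulative: 37
Frame 4: OPEN (7+1=8). Cumulative: 45
Frame 5: OPEN (7+1=8). Cumulative: 53
Frame 6: OPEN (9+0=9). Cumulative: 62
Frame 7: OPEN (2+4=6). Cumulative: 68
Frame 8: OPEN (7+1=8). Cumulative: 76
Frame 9: OPEN (5+0=5). Cumulative: 81
Frame 10: STRIKE. Sum of all frame-10 rolls (10+4+4) = 18. Cumulative: 99

Answer: 99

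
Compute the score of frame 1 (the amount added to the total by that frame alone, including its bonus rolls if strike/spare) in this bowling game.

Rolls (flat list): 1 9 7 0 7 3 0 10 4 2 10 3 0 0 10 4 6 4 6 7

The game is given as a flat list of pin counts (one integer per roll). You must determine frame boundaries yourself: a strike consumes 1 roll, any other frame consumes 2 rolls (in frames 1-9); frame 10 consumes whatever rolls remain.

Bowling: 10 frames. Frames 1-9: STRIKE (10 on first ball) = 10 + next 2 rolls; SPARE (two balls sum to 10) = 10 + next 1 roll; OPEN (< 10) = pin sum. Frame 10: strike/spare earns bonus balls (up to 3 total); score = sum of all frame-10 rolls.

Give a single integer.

Frame 1: SPARE (1+9=10). 10 + next roll (7) = 17. Cumulative: 17
Frame 2: OPEN (7+0=7). Cumulative: 24
Frame 3: SPARE (7+3=10). 10 + next roll (0) = 10. Cumulative: 34

Answer: 17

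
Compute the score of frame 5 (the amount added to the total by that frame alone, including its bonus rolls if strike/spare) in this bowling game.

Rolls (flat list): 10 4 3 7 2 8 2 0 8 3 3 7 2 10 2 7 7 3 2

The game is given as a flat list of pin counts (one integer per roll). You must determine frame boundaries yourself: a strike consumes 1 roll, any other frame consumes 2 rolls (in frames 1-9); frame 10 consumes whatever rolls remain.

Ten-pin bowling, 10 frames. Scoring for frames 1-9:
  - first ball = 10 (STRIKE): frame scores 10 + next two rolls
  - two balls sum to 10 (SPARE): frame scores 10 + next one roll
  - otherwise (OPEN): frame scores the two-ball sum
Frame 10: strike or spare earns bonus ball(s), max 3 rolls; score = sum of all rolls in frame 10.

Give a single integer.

Frame 1: STRIKE. 10 + next two rolls (4+3) = 17. Cumulative: 17
Frame 2: OPEN (4+3=7). Cumulative: 24
Frame 3: OPEN (7+2=9). Cumulative: 33
Frame 4: SPARE (8+2=10). 10 + next roll (0) = 10. Cumulative: 43
Frame 5: OPEN (0+8=8). Cumulative: 51
Frame 6: OPEN (3+3=6). Cumulative: 57
Frame 7: OPEN (7+2=9). Cumulative: 66

Answer: 8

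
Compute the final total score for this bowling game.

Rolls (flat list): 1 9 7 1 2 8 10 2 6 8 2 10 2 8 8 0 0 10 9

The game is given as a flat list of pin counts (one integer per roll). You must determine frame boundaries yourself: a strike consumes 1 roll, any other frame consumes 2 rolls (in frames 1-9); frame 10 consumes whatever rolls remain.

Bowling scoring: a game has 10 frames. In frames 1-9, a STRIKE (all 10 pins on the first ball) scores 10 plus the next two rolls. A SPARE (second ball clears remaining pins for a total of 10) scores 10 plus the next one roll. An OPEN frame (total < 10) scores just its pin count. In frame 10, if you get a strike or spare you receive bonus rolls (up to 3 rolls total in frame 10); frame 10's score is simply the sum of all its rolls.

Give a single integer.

Answer: 156

Derivation:
Frame 1: SPARE (1+9=10). 10 + next roll (7) = 17. Cumulative: 17
Frame 2: OPEN (7+1=8). Cumulative: 25
Frame 3: SPARE (2+8=10). 10 + next roll (10) = 20. Cumulative: 45
Frame 4: STRIKE. 10 + next two rolls (2+6) = 18. Cumulative: 63
Frame 5: OPEN (2+6=8). Cumulative: 71
Frame 6: SPARE (8+2=10). 10 + next roll (10) = 20. Cumulative: 91
Frame 7: STRIKE. 10 + next two rolls (2+8) = 20. Cumulative: 111
Frame 8: SPARE (2+8=10). 10 + next roll (8) = 18. Cumulative: 129
Frame 9: OPEN (8+0=8). Cumulative: 137
Frame 10: SPARE. Sum of all frame-10 rolls (0+10+9) = 19. Cumulative: 156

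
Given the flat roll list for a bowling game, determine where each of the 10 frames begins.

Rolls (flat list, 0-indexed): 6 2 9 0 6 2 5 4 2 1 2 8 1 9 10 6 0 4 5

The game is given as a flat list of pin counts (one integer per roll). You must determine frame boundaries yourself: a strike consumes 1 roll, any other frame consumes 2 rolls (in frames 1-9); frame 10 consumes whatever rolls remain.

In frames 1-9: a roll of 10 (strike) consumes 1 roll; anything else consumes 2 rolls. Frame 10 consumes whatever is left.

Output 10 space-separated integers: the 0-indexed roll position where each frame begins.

Frame 1 starts at roll index 0: rolls=6,2 (sum=8), consumes 2 rolls
Frame 2 starts at roll index 2: rolls=9,0 (sum=9), consumes 2 rolls
Frame 3 starts at roll index 4: rolls=6,2 (sum=8), consumes 2 rolls
Frame 4 starts at roll index 6: rolls=5,4 (sum=9), consumes 2 rolls
Frame 5 starts at roll index 8: rolls=2,1 (sum=3), consumes 2 rolls
Frame 6 starts at roll index 10: rolls=2,8 (sum=10), consumes 2 rolls
Frame 7 starts at roll index 12: rolls=1,9 (sum=10), consumes 2 rolls
Frame 8 starts at roll index 14: roll=10 (strike), consumes 1 roll
Frame 9 starts at roll index 15: rolls=6,0 (sum=6), consumes 2 rolls
Frame 10 starts at roll index 17: 2 remaining rolls

Answer: 0 2 4 6 8 10 12 14 15 17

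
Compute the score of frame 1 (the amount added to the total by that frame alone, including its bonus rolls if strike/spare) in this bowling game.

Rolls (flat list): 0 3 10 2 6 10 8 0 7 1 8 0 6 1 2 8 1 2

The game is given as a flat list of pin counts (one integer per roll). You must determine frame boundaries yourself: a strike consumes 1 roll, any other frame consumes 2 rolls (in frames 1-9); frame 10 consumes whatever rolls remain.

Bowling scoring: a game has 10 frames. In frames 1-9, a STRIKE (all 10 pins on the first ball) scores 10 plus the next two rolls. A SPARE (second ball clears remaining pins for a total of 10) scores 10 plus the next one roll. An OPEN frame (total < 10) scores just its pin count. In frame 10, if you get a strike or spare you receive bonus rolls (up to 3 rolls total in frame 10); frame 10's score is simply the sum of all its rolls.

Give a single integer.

Answer: 3

Derivation:
Frame 1: OPEN (0+3=3). Cumulative: 3
Frame 2: STRIKE. 10 + next two rolls (2+6) = 18. Cumulative: 21
Frame 3: OPEN (2+6=8). Cumulative: 29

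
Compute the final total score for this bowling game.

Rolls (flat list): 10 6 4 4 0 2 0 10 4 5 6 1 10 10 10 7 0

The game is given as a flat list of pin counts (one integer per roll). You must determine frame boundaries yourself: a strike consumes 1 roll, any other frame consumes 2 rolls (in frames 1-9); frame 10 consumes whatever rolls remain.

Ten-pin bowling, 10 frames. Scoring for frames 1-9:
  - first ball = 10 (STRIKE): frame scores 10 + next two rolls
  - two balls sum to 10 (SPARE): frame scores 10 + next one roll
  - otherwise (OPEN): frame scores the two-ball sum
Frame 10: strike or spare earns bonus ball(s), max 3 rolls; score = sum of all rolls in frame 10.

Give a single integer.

Answer: 149

Derivation:
Frame 1: STRIKE. 10 + next two rolls (6+4) = 20. Cumulative: 20
Frame 2: SPARE (6+4=10). 10 + next roll (4) = 14. Cumulative: 34
Frame 3: OPEN (4+0=4). Cumulative: 38
Frame 4: OPEN (2+0=2). Cumulative: 40
Frame 5: STRIKE. 10 + next two rolls (4+5) = 19. Cumulative: 59
Frame 6: OPEN (4+5=9). Cumulative: 68
Frame 7: OPEN (6+1=7). Cumulative: 75
Frame 8: STRIKE. 10 + next two rolls (10+10) = 30. Cumulative: 105
Frame 9: STRIKE. 10 + next two rolls (10+7) = 27. Cumulative: 132
Frame 10: STRIKE. Sum of all frame-10 rolls (10+7+0) = 17. Cumulative: 149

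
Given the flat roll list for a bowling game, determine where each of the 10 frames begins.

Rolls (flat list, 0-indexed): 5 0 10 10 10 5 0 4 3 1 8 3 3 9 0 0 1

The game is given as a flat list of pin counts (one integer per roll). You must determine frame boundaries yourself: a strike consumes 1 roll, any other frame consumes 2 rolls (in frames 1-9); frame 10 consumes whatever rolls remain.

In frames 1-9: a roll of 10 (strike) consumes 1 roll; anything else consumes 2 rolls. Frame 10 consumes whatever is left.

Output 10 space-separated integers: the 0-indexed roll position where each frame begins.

Frame 1 starts at roll index 0: rolls=5,0 (sum=5), consumes 2 rolls
Frame 2 starts at roll index 2: roll=10 (strike), consumes 1 roll
Frame 3 starts at roll index 3: roll=10 (strike), consumes 1 roll
Frame 4 starts at roll index 4: roll=10 (strike), consumes 1 roll
Frame 5 starts at roll index 5: rolls=5,0 (sum=5), consumes 2 rolls
Frame 6 starts at roll index 7: rolls=4,3 (sum=7), consumes 2 rolls
Frame 7 starts at roll index 9: rolls=1,8 (sum=9), consumes 2 rolls
Frame 8 starts at roll index 11: rolls=3,3 (sum=6), consumes 2 rolls
Frame 9 starts at roll index 13: rolls=9,0 (sum=9), consumes 2 rolls
Frame 10 starts at roll index 15: 2 remaining rolls

Answer: 0 2 3 4 5 7 9 11 13 15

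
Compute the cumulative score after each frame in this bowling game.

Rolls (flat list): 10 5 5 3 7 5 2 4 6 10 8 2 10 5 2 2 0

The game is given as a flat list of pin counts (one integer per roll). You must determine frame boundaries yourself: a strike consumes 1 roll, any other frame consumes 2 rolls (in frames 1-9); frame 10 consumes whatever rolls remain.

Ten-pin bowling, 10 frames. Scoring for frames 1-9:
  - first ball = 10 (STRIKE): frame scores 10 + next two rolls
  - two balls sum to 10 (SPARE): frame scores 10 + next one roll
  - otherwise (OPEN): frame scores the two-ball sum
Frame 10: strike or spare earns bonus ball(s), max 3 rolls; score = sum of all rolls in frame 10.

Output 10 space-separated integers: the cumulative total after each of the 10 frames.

Answer: 20 33 48 55 75 95 115 132 139 141

Derivation:
Frame 1: STRIKE. 10 + next two rolls (5+5) = 20. Cumulative: 20
Frame 2: SPARE (5+5=10). 10 + next roll (3) = 13. Cumulative: 33
Frame 3: SPARE (3+7=10). 10 + next roll (5) = 15. Cumulative: 48
Frame 4: OPEN (5+2=7). Cumulative: 55
Frame 5: SPARE (4+6=10). 10 + next roll (10) = 20. Cumulative: 75
Frame 6: STRIKE. 10 + next two rolls (8+2) = 20. Cumulative: 95
Frame 7: SPARE (8+2=10). 10 + next roll (10) = 20. Cumulative: 115
Frame 8: STRIKE. 10 + next two rolls (5+2) = 17. Cumulative: 132
Frame 9: OPEN (5+2=7). Cumulative: 139
Frame 10: OPEN. Sum of all frame-10 rolls (2+0) = 2. Cumulative: 141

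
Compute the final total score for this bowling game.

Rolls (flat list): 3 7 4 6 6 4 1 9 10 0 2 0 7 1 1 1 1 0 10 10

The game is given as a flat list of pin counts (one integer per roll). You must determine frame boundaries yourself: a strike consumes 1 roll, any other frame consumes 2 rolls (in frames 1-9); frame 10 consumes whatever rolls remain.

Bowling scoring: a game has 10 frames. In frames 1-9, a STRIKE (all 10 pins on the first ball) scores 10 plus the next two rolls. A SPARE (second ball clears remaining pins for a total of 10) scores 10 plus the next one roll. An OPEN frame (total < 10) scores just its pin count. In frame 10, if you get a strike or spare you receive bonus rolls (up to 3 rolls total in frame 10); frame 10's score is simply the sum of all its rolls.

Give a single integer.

Frame 1: SPARE (3+7=10). 10 + next roll (4) = 14. Cumulative: 14
Frame 2: SPARE (4+6=10). 10 + next roll (6) = 16. Cumulative: 30
Frame 3: SPARE (6+4=10). 10 + next roll (1) = 11. Cumulative: 41
Frame 4: SPARE (1+9=10). 10 + next roll (10) = 20. Cumulative: 61
Frame 5: STRIKE. 10 + next two rolls (0+2) = 12. Cumulative: 73
Frame 6: OPEN (0+2=2). Cumulative: 75
Frame 7: OPEN (0+7=7). Cumulative: 82
Frame 8: OPEN (1+1=2). Cumulative: 84
Frame 9: OPEN (1+1=2). Cumulative: 86
Frame 10: SPARE. Sum of all frame-10 rolls (0+10+10) = 20. Cumulative: 106

Answer: 106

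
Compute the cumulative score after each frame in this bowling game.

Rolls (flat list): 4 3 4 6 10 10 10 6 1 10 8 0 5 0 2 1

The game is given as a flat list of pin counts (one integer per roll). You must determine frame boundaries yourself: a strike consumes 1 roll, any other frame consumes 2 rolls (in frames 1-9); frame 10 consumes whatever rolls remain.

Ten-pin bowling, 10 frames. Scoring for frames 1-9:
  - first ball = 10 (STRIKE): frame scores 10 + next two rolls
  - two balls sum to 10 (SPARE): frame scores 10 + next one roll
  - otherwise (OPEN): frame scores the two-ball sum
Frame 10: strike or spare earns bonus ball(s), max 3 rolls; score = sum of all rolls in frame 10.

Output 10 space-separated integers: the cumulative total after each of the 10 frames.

Frame 1: OPEN (4+3=7). Cumulative: 7
Frame 2: SPARE (4+6=10). 10 + next roll (10) = 20. Cumulative: 27
Frame 3: STRIKE. 10 + next two rolls (10+10) = 30. Cumulative: 57
Frame 4: STRIKE. 10 + next two rolls (10+6) = 26. Cumulative: 83
Frame 5: STRIKE. 10 + next two rolls (6+1) = 17. Cumulative: 100
Frame 6: OPEN (6+1=7). Cumulative: 107
Frame 7: STRIKE. 10 + next two rolls (8+0) = 18. Cumulative: 125
Frame 8: OPEN (8+0=8). Cumulative: 133
Frame 9: OPEN (5+0=5). Cumulative: 138
Frame 10: OPEN. Sum of all frame-10 rolls (2+1) = 3. Cumulative: 141

Answer: 7 27 57 83 100 107 125 133 138 141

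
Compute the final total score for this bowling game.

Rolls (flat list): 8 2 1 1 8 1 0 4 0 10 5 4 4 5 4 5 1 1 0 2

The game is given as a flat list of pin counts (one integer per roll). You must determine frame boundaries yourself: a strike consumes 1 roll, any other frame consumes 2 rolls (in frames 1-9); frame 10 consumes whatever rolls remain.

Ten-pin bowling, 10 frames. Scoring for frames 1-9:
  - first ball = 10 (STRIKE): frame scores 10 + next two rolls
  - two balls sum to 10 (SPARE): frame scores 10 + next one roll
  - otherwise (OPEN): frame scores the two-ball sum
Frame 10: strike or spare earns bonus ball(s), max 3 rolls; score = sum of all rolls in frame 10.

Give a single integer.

Frame 1: SPARE (8+2=10). 10 + next roll (1) = 11. Cumulative: 11
Frame 2: OPEN (1+1=2). Cumulative: 13
Frame 3: OPEN (8+1=9). Cumulative: 22
Frame 4: OPEN (0+4=4). Cumulative: 26
Frame 5: SPARE (0+10=10). 10 + next roll (5) = 15. Cumulative: 41
Frame 6: OPEN (5+4=9). Cumulative: 50
Frame 7: OPEN (4+5=9). Cumulative: 59
Frame 8: OPEN (4+5=9). Cumulative: 68
Frame 9: OPEN (1+1=2). Cumulative: 70
Frame 10: OPEN. Sum of all frame-10 rolls (0+2) = 2. Cumulative: 72

Answer: 72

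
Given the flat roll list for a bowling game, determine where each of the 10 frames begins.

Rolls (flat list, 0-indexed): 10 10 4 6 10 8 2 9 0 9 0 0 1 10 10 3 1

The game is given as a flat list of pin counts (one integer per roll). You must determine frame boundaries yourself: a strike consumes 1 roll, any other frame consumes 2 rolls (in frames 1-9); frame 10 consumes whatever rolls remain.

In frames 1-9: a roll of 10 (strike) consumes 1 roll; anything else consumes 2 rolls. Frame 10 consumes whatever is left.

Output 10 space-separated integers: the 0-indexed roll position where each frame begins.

Frame 1 starts at roll index 0: roll=10 (strike), consumes 1 roll
Frame 2 starts at roll index 1: roll=10 (strike), consumes 1 roll
Frame 3 starts at roll index 2: rolls=4,6 (sum=10), consumes 2 rolls
Frame 4 starts at roll index 4: roll=10 (strike), consumes 1 roll
Frame 5 starts at roll index 5: rolls=8,2 (sum=10), consumes 2 rolls
Frame 6 starts at roll index 7: rolls=9,0 (sum=9), consumes 2 rolls
Frame 7 starts at roll index 9: rolls=9,0 (sum=9), consumes 2 rolls
Frame 8 starts at roll index 11: rolls=0,1 (sum=1), consumes 2 rolls
Frame 9 starts at roll index 13: roll=10 (strike), consumes 1 roll
Frame 10 starts at roll index 14: 3 remaining rolls

Answer: 0 1 2 4 5 7 9 11 13 14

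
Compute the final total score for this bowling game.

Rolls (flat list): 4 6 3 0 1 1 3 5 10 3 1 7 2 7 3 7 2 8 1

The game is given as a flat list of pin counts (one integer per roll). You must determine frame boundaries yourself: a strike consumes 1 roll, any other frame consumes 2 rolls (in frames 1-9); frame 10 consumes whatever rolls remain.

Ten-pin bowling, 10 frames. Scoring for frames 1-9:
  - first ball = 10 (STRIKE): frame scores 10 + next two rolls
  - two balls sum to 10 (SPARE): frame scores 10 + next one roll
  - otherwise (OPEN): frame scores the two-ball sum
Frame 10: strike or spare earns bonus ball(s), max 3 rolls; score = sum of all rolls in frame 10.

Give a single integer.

Answer: 88

Derivation:
Frame 1: SPARE (4+6=10). 10 + next roll (3) = 13. Cumulative: 13
Frame 2: OPEN (3+0=3). Cumulative: 16
Frame 3: OPEN (1+1=2). Cumulative: 18
Frame 4: OPEN (3+5=8). Cumulative: 26
Frame 5: STRIKE. 10 + next two rolls (3+1) = 14. Cumulative: 40
Frame 6: OPEN (3+1=4). Cumulative: 44
Frame 7: OPEN (7+2=9). Cumulative: 53
Frame 8: SPARE (7+3=10). 10 + next roll (7) = 17. Cumulative: 70
Frame 9: OPEN (7+2=9). Cumulative: 79
Frame 10: OPEN. Sum of all frame-10 rolls (8+1) = 9. Cumulative: 88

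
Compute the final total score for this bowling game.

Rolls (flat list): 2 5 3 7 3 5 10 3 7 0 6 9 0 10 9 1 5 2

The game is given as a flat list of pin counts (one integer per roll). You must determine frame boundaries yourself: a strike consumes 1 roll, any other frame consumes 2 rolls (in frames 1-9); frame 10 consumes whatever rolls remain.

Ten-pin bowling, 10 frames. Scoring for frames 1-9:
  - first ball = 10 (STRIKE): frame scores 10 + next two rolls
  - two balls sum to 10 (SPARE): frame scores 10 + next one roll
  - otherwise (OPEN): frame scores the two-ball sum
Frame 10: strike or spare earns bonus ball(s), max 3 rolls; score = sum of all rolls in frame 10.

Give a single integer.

Answer: 115

Derivation:
Frame 1: OPEN (2+5=7). Cumulative: 7
Frame 2: SPARE (3+7=10). 10 + next roll (3) = 13. Cumulative: 20
Frame 3: OPEN (3+5=8). Cumulative: 28
Frame 4: STRIKE. 10 + next two rolls (3+7) = 20. Cumulative: 48
Frame 5: SPARE (3+7=10). 10 + next roll (0) = 10. Cumulative: 58
Frame 6: OPEN (0+6=6). Cumulative: 64
Frame 7: OPEN (9+0=9). Cumulative: 73
Frame 8: STRIKE. 10 + next two rolls (9+1) = 20. Cumulative: 93
Frame 9: SPARE (9+1=10). 10 + next roll (5) = 15. Cumulative: 108
Frame 10: OPEN. Sum of all frame-10 rolls (5+2) = 7. Cumulative: 115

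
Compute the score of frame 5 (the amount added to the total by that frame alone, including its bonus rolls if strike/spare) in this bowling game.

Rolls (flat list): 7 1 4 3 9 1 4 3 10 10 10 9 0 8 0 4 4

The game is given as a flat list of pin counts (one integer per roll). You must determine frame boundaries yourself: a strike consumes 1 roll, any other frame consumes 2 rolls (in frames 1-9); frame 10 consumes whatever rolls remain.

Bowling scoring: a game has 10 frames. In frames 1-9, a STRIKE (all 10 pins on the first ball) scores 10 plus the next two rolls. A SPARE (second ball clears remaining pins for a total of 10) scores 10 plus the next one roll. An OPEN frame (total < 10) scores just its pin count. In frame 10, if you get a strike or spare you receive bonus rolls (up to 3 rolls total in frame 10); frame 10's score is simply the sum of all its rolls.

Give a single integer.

Answer: 30

Derivation:
Frame 1: OPEN (7+1=8). Cumulative: 8
Frame 2: OPEN (4+3=7). Cumulative: 15
Frame 3: SPARE (9+1=10). 10 + next roll (4) = 14. Cumulative: 29
Frame 4: OPEN (4+3=7). Cumulative: 36
Frame 5: STRIKE. 10 + next two rolls (10+10) = 30. Cumulative: 66
Frame 6: STRIKE. 10 + next two rolls (10+9) = 29. Cumulative: 95
Frame 7: STRIKE. 10 + next two rolls (9+0) = 19. Cumulative: 114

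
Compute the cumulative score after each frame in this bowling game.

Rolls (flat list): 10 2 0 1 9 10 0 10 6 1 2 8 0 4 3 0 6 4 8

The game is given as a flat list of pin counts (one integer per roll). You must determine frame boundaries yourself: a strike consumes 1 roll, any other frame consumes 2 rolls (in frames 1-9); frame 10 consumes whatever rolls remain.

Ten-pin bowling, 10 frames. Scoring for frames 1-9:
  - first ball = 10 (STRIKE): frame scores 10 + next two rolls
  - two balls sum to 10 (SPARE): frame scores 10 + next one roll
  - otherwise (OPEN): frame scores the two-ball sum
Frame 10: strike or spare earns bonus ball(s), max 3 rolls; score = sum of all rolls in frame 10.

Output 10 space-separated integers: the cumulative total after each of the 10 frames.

Frame 1: STRIKE. 10 + next two rolls (2+0) = 12. Cumulative: 12
Frame 2: OPEN (2+0=2). Cumulative: 14
Frame 3: SPARE (1+9=10). 10 + next roll (10) = 20. Cumulative: 34
Frame 4: STRIKE. 10 + next two rolls (0+10) = 20. Cumulative: 54
Frame 5: SPARE (0+10=10). 10 + next roll (6) = 16. Cumulative: 70
Frame 6: OPEN (6+1=7). Cumulative: 77
Frame 7: SPARE (2+8=10). 10 + next roll (0) = 10. Cumulative: 87
Frame 8: OPEN (0+4=4). Cumulative: 91
Frame 9: OPEN (3+0=3). Cumulative: 94
Frame 10: SPARE. Sum of all frame-10 rolls (6+4+8) = 18. Cumulative: 112

Answer: 12 14 34 54 70 77 87 91 94 112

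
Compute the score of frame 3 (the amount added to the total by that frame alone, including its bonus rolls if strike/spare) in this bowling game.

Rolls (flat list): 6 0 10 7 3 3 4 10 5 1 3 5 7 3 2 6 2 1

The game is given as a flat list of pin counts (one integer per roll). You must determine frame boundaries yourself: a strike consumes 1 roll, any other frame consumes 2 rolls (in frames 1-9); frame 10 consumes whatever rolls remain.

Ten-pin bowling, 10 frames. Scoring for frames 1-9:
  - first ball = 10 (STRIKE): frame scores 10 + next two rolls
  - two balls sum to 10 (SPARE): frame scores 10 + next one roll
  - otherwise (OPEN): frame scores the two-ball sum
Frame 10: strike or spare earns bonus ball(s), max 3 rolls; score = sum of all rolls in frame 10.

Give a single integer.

Frame 1: OPEN (6+0=6). Cumulative: 6
Frame 2: STRIKE. 10 + next two rolls (7+3) = 20. Cumulative: 26
Frame 3: SPARE (7+3=10). 10 + next roll (3) = 13. Cumulative: 39
Frame 4: OPEN (3+4=7). Cumulative: 46
Frame 5: STRIKE. 10 + next two rolls (5+1) = 16. Cumulative: 62

Answer: 13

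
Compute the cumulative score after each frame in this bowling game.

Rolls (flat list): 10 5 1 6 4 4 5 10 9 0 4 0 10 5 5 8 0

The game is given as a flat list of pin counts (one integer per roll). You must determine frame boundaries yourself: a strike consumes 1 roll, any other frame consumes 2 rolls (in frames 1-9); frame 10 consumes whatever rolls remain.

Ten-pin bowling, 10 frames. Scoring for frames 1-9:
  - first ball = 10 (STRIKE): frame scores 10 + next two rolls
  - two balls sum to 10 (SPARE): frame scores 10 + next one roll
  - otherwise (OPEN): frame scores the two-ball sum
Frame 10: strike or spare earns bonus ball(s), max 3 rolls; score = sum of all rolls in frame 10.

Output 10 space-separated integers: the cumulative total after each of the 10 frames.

Answer: 16 22 36 45 64 73 77 97 115 123

Derivation:
Frame 1: STRIKE. 10 + next two rolls (5+1) = 16. Cumulative: 16
Frame 2: OPEN (5+1=6). Cumulative: 22
Frame 3: SPARE (6+4=10). 10 + next roll (4) = 14. Cumulative: 36
Frame 4: OPEN (4+5=9). Cumulative: 45
Frame 5: STRIKE. 10 + next two rolls (9+0) = 19. Cumulative: 64
Frame 6: OPEN (9+0=9). Cumulative: 73
Frame 7: OPEN (4+0=4). Cumulative: 77
Frame 8: STRIKE. 10 + next two rolls (5+5) = 20. Cumulative: 97
Frame 9: SPARE (5+5=10). 10 + next roll (8) = 18. Cumulative: 115
Frame 10: OPEN. Sum of all frame-10 rolls (8+0) = 8. Cumulative: 123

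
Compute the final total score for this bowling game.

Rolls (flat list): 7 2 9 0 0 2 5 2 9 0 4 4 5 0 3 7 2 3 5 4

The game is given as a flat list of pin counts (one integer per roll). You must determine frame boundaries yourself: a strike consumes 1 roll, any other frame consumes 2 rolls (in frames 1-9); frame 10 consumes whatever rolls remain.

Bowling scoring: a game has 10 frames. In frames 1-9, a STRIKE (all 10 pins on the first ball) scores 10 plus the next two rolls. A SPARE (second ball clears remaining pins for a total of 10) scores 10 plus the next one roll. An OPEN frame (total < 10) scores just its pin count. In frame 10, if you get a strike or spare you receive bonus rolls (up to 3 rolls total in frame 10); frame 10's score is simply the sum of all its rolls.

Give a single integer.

Answer: 75

Derivation:
Frame 1: OPEN (7+2=9). Cumulative: 9
Frame 2: OPEN (9+0=9). Cumulative: 18
Frame 3: OPEN (0+2=2). Cumulative: 20
Frame 4: OPEN (5+2=7). Cumulative: 27
Frame 5: OPEN (9+0=9). Cumulative: 36
Frame 6: OPEN (4+4=8). Cumulative: 44
Frame 7: OPEN (5+0=5). Cumulative: 49
Frame 8: SPARE (3+7=10). 10 + next roll (2) = 12. Cumulative: 61
Frame 9: OPEN (2+3=5). Cumulative: 66
Frame 10: OPEN. Sum of all frame-10 rolls (5+4) = 9. Cumulative: 75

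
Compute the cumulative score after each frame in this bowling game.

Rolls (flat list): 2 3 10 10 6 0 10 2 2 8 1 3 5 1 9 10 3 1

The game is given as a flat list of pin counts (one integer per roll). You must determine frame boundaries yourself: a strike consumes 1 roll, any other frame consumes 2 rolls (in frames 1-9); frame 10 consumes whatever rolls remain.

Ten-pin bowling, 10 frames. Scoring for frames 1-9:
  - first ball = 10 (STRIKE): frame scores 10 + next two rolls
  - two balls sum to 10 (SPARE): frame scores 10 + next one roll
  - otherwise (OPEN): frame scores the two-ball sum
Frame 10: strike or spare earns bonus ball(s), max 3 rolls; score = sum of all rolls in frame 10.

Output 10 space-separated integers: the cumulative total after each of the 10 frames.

Answer: 5 31 47 53 67 71 80 88 108 122

Derivation:
Frame 1: OPEN (2+3=5). Cumulative: 5
Frame 2: STRIKE. 10 + next two rolls (10+6) = 26. Cumulative: 31
Frame 3: STRIKE. 10 + next two rolls (6+0) = 16. Cumulative: 47
Frame 4: OPEN (6+0=6). Cumulative: 53
Frame 5: STRIKE. 10 + next two rolls (2+2) = 14. Cumulative: 67
Frame 6: OPEN (2+2=4). Cumulative: 71
Frame 7: OPEN (8+1=9). Cumulative: 80
Frame 8: OPEN (3+5=8). Cumulative: 88
Frame 9: SPARE (1+9=10). 10 + next roll (10) = 20. Cumulative: 108
Frame 10: STRIKE. Sum of all frame-10 rolls (10+3+1) = 14. Cumulative: 122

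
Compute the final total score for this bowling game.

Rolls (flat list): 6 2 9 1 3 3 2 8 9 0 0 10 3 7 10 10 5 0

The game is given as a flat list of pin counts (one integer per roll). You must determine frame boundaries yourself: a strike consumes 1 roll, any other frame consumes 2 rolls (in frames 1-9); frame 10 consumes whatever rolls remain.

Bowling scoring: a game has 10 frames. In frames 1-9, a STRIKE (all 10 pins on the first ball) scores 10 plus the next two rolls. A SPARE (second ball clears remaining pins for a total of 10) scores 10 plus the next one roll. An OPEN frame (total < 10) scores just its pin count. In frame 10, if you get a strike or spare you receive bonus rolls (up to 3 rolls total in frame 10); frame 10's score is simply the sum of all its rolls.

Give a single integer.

Answer: 133

Derivation:
Frame 1: OPEN (6+2=8). Cumulative: 8
Frame 2: SPARE (9+1=10). 10 + next roll (3) = 13. Cumulative: 21
Frame 3: OPEN (3+3=6). Cumulative: 27
Frame 4: SPARE (2+8=10). 10 + next roll (9) = 19. Cumulative: 46
Frame 5: OPEN (9+0=9). Cumulative: 55
Frame 6: SPARE (0+10=10). 10 + next roll (3) = 13. Cumulative: 68
Frame 7: SPARE (3+7=10). 10 + next roll (10) = 20. Cumulative: 88
Frame 8: STRIKE. 10 + next two rolls (10+5) = 25. Cumulative: 113
Frame 9: STRIKE. 10 + next two rolls (5+0) = 15. Cumulative: 128
Frame 10: OPEN. Sum of all frame-10 rolls (5+0) = 5. Cumulative: 133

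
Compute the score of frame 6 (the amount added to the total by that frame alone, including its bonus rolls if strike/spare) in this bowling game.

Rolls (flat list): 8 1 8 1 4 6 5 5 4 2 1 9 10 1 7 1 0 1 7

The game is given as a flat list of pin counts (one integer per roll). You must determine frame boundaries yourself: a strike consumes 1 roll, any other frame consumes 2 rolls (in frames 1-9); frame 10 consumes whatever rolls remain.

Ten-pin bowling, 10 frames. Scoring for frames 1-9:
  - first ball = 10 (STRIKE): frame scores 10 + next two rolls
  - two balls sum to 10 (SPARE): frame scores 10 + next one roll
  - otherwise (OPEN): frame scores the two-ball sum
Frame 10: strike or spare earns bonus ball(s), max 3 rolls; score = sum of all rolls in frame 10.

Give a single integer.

Answer: 20

Derivation:
Frame 1: OPEN (8+1=9). Cumulative: 9
Frame 2: OPEN (8+1=9). Cumulative: 18
Frame 3: SPARE (4+6=10). 10 + next roll (5) = 15. Cumulative: 33
Frame 4: SPARE (5+5=10). 10 + next roll (4) = 14. Cumulative: 47
Frame 5: OPEN (4+2=6). Cumulative: 53
Frame 6: SPARE (1+9=10). 10 + next roll (10) = 20. Cumulative: 73
Frame 7: STRIKE. 10 + next two rolls (1+7) = 18. Cumulative: 91
Frame 8: OPEN (1+7=8). Cumulative: 99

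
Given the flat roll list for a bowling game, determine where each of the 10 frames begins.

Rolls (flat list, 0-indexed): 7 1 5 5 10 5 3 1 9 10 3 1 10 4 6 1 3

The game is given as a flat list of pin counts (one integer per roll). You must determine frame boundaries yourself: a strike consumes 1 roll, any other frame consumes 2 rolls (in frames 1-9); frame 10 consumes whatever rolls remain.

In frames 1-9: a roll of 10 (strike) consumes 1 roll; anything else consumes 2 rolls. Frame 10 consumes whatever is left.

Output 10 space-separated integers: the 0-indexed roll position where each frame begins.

Answer: 0 2 4 5 7 9 10 12 13 15

Derivation:
Frame 1 starts at roll index 0: rolls=7,1 (sum=8), consumes 2 rolls
Frame 2 starts at roll index 2: rolls=5,5 (sum=10), consumes 2 rolls
Frame 3 starts at roll index 4: roll=10 (strike), consumes 1 roll
Frame 4 starts at roll index 5: rolls=5,3 (sum=8), consumes 2 rolls
Frame 5 starts at roll index 7: rolls=1,9 (sum=10), consumes 2 rolls
Frame 6 starts at roll index 9: roll=10 (strike), consumes 1 roll
Frame 7 starts at roll index 10: rolls=3,1 (sum=4), consumes 2 rolls
Frame 8 starts at roll index 12: roll=10 (strike), consumes 1 roll
Frame 9 starts at roll index 13: rolls=4,6 (sum=10), consumes 2 rolls
Frame 10 starts at roll index 15: 2 remaining rolls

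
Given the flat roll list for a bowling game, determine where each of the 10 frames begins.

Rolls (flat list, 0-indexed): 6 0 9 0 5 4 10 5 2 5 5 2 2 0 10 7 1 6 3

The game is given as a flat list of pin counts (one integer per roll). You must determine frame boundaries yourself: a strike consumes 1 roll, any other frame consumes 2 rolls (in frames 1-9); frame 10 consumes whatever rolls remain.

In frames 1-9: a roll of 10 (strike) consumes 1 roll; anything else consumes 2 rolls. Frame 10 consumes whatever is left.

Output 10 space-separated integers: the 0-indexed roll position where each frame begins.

Answer: 0 2 4 6 7 9 11 13 15 17

Derivation:
Frame 1 starts at roll index 0: rolls=6,0 (sum=6), consumes 2 rolls
Frame 2 starts at roll index 2: rolls=9,0 (sum=9), consumes 2 rolls
Frame 3 starts at roll index 4: rolls=5,4 (sum=9), consumes 2 rolls
Frame 4 starts at roll index 6: roll=10 (strike), consumes 1 roll
Frame 5 starts at roll index 7: rolls=5,2 (sum=7), consumes 2 rolls
Frame 6 starts at roll index 9: rolls=5,5 (sum=10), consumes 2 rolls
Frame 7 starts at roll index 11: rolls=2,2 (sum=4), consumes 2 rolls
Frame 8 starts at roll index 13: rolls=0,10 (sum=10), consumes 2 rolls
Frame 9 starts at roll index 15: rolls=7,1 (sum=8), consumes 2 rolls
Frame 10 starts at roll index 17: 2 remaining rolls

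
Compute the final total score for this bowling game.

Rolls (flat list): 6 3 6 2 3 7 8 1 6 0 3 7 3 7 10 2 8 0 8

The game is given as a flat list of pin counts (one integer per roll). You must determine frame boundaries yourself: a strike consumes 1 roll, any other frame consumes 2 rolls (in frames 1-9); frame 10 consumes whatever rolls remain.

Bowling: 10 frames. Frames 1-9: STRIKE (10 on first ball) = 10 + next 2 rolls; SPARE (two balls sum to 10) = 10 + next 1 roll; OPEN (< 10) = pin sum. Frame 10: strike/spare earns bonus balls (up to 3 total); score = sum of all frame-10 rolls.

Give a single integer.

Frame 1: OPEN (6+3=9). Cumulative: 9
Frame 2: OPEN (6+2=8). Cumulative: 17
Frame 3: SPARE (3+7=10). 10 + next roll (8) = 18. Cumulative: 35
Frame 4: OPEN (8+1=9). Cumulative: 44
Frame 5: OPEN (6+0=6). Cumulative: 50
Frame 6: SPARE (3+7=10). 10 + next roll (3) = 13. Cumulative: 63
Frame 7: SPARE (3+7=10). 10 + next roll (10) = 20. Cumulative: 83
Frame 8: STRIKE. 10 + next two rolls (2+8) = 20. Cumulative: 103
Frame 9: SPARE (2+8=10). 10 + next roll (0) = 10. Cumulative: 113
Frame 10: OPEN. Sum of all frame-10 rolls (0+8) = 8. Cumulative: 121

Answer: 121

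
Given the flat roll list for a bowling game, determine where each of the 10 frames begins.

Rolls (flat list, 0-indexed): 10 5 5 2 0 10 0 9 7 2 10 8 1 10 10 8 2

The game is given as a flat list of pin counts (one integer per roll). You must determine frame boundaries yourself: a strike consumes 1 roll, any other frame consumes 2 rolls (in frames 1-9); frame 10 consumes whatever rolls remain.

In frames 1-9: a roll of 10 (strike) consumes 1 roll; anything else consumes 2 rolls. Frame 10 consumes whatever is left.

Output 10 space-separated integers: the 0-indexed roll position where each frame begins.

Frame 1 starts at roll index 0: roll=10 (strike), consumes 1 roll
Frame 2 starts at roll index 1: rolls=5,5 (sum=10), consumes 2 rolls
Frame 3 starts at roll index 3: rolls=2,0 (sum=2), consumes 2 rolls
Frame 4 starts at roll index 5: roll=10 (strike), consumes 1 roll
Frame 5 starts at roll index 6: rolls=0,9 (sum=9), consumes 2 rolls
Frame 6 starts at roll index 8: rolls=7,2 (sum=9), consumes 2 rolls
Frame 7 starts at roll index 10: roll=10 (strike), consumes 1 roll
Frame 8 starts at roll index 11: rolls=8,1 (sum=9), consumes 2 rolls
Frame 9 starts at roll index 13: roll=10 (strike), consumes 1 roll
Frame 10 starts at roll index 14: 3 remaining rolls

Answer: 0 1 3 5 6 8 10 11 13 14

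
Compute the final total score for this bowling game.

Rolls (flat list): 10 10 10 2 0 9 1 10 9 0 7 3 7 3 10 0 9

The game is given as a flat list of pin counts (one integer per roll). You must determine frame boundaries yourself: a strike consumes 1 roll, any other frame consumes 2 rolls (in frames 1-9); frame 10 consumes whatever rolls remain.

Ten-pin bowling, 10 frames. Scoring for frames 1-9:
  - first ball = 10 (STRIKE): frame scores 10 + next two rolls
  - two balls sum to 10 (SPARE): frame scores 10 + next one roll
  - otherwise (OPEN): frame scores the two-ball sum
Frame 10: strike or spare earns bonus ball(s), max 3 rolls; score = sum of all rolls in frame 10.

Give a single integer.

Frame 1: STRIKE. 10 + next two rolls (10+10) = 30. Cumulative: 30
Frame 2: STRIKE. 10 + next two rolls (10+2) = 22. Cumulative: 52
Frame 3: STRIKE. 10 + next two rolls (2+0) = 12. Cumulative: 64
Frame 4: OPEN (2+0=2). Cumulative: 66
Frame 5: SPARE (9+1=10). 10 + next roll (10) = 20. Cumulative: 86
Frame 6: STRIKE. 10 + next two rolls (9+0) = 19. Cumulative: 105
Frame 7: OPEN (9+0=9). Cumulative: 114
Frame 8: SPARE (7+3=10). 10 + next roll (7) = 17. Cumulative: 131
Frame 9: SPARE (7+3=10). 10 + next roll (10) = 20. Cumulative: 151
Frame 10: STRIKE. Sum of all frame-10 rolls (10+0+9) = 19. Cumulative: 170

Answer: 170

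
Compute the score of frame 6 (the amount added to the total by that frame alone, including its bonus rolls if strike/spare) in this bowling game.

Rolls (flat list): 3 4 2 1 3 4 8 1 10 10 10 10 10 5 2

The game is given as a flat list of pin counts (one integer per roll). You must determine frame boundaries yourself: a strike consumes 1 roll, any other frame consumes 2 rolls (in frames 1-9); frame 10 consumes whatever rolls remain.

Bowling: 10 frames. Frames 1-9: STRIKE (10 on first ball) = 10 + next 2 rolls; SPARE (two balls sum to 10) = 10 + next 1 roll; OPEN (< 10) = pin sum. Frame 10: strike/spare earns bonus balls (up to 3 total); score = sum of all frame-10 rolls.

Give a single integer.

Frame 1: OPEN (3+4=7). Cumulative: 7
Frame 2: OPEN (2+1=3). Cumulative: 10
Frame 3: OPEN (3+4=7). Cumulative: 17
Frame 4: OPEN (8+1=9). Cumulative: 26
Frame 5: STRIKE. 10 + next two rolls (10+10) = 30. Cumulative: 56
Frame 6: STRIKE. 10 + next two rolls (10+10) = 30. Cumulative: 86
Frame 7: STRIKE. 10 + next two rolls (10+10) = 30. Cumulative: 116
Frame 8: STRIKE. 10 + next two rolls (10+5) = 25. Cumulative: 141

Answer: 30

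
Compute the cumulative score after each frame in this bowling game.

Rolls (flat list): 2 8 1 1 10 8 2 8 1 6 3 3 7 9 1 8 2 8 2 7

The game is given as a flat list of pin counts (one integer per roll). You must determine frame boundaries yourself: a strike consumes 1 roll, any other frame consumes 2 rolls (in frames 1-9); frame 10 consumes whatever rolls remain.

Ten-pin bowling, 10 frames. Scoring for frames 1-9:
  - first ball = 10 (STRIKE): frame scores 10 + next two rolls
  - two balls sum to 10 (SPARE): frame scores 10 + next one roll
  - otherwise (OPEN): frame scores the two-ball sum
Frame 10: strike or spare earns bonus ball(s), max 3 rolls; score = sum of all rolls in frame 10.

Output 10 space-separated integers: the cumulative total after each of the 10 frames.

Answer: 11 13 33 51 60 69 88 106 124 141

Derivation:
Frame 1: SPARE (2+8=10). 10 + next roll (1) = 11. Cumulative: 11
Frame 2: OPEN (1+1=2). Cumulative: 13
Frame 3: STRIKE. 10 + next two rolls (8+2) = 20. Cumulative: 33
Frame 4: SPARE (8+2=10). 10 + next roll (8) = 18. Cumulative: 51
Frame 5: OPEN (8+1=9). Cumulative: 60
Frame 6: OPEN (6+3=9). Cumulative: 69
Frame 7: SPARE (3+7=10). 10 + next roll (9) = 19. Cumulative: 88
Frame 8: SPARE (9+1=10). 10 + next roll (8) = 18. Cumulative: 106
Frame 9: SPARE (8+2=10). 10 + next roll (8) = 18. Cumulative: 124
Frame 10: SPARE. Sum of all frame-10 rolls (8+2+7) = 17. Cumulative: 141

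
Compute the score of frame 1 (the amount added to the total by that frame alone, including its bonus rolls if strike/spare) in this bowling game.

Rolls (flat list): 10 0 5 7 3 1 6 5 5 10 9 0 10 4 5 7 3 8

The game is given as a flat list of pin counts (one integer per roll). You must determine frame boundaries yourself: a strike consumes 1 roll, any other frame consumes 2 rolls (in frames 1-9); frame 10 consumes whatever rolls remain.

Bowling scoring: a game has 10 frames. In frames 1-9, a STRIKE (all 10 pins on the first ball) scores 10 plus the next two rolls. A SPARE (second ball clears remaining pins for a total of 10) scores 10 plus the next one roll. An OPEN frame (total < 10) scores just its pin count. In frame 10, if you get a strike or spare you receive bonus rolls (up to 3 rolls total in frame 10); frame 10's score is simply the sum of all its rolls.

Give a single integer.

Frame 1: STRIKE. 10 + next two rolls (0+5) = 15. Cumulative: 15
Frame 2: OPEN (0+5=5). Cumulative: 20
Frame 3: SPARE (7+3=10). 10 + next roll (1) = 11. Cumulative: 31

Answer: 15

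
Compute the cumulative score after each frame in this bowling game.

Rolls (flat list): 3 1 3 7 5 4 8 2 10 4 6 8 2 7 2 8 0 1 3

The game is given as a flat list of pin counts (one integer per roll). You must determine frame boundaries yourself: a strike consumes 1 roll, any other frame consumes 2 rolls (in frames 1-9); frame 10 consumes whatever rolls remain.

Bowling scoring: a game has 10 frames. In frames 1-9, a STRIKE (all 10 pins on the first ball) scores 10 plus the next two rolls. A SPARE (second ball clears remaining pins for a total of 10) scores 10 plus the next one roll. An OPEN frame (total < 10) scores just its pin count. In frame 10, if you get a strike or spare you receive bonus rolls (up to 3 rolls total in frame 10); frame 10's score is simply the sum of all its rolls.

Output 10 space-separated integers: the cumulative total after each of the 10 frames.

Frame 1: OPEN (3+1=4). Cumulative: 4
Frame 2: SPARE (3+7=10). 10 + next roll (5) = 15. Cumulative: 19
Frame 3: OPEN (5+4=9). Cumulative: 28
Frame 4: SPARE (8+2=10). 10 + next roll (10) = 20. Cumulative: 48
Frame 5: STRIKE. 10 + next two rolls (4+6) = 20. Cumulative: 68
Frame 6: SPARE (4+6=10). 10 + next roll (8) = 18. Cumulative: 86
Frame 7: SPARE (8+2=10). 10 + next roll (7) = 17. Cumulative: 103
Frame 8: OPEN (7+2=9). Cumulative: 112
Frame 9: OPEN (8+0=8). Cumulative: 120
Frame 10: OPEN. Sum of all frame-10 rolls (1+3) = 4. Cumulative: 124

Answer: 4 19 28 48 68 86 103 112 120 124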